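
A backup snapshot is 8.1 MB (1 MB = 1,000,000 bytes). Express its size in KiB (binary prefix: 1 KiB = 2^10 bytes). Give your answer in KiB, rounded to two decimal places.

7,910.16 KiB

8.1 MB × 1,000,000 bytes/MB = 8,100,000 bytes
1 KiB = 1,024 bytes
8,100,000 / 1,024 = 7,910.16 KiB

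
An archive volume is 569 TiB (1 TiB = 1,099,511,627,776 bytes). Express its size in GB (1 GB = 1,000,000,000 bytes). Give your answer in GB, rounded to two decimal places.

625,622.12 GB

569 TiB = 569 × 2^40 bytes = 625,622,116,204,544 bytes
1 GB = 1,000,000,000 bytes
625,622,116,204,544 / 1,000,000,000 = 625,622.12 GB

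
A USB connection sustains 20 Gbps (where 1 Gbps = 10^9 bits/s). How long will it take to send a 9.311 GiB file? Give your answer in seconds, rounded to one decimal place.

4.0 seconds

9.311 GiB = 9,997,610,123.264 bytes = 79,980,880,986.112 bits
20 Gbps = 20,000,000,000 bits/s
time = 79,980,880,986.112 / 20,000,000,000 = 4.0 s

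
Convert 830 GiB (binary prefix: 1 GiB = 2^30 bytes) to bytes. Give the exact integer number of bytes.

891,205,713,920 bytes

830 × 1,073,741,824 = 891,205,713,920 bytes  (1 GiB = 2^30 bytes)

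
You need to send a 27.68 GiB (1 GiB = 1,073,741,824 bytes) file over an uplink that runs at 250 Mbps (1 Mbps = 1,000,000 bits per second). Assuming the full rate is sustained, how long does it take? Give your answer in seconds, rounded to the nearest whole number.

951 seconds

27.68 GiB = 29,721,173,688.32 bytes = 237,769,389,506.56 bits
250 Mbps = 250,000,000 bits/s
time = 237,769,389,506.56 / 250,000,000 = 951 s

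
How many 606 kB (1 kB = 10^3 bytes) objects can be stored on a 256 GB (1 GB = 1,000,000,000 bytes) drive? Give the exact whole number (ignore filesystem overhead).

Capacity: 256 GB = 256,000,000,000 bytes
Per item: 606 kB = 606,000 bytes
⌊256,000,000,000 / 606,000⌋ = 422,442

422,442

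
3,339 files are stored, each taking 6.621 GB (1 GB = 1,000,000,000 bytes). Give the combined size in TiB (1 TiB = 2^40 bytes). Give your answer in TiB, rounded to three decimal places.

Total = 3,339 × 6.621 GB = 22107.519 GB
= 22107.519 × 1,000,000,000 bytes = 22,107,519,000,000 bytes
1 TiB = 1,099,511,627,776 bytes
22,107,519,000,000 / 1,099,511,627,776 = 20.107 TiB

20.107 TiB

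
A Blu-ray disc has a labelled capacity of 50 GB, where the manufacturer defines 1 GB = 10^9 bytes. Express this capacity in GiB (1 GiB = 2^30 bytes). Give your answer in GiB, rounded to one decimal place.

46.6 GiB

50 GB = 50 × 10^9 bytes = 50,000,000,000 bytes
1 GiB = 1,073,741,824 bytes
50,000,000,000 / 1,073,741,824 = 46.6 GiB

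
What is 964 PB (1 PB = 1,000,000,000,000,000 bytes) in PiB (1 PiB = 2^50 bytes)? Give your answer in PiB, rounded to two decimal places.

856.20 PiB

964 PB = 964 × 10^15 bytes = 964,000,000,000,000,000 bytes
1 PiB = 2^50 bytes = 1,125,899,906,842,624 bytes
964,000,000,000,000,000 / 1,125,899,906,842,624 = 856.20 PiB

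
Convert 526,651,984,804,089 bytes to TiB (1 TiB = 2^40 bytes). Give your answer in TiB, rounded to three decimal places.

478.987 TiB

526,651,984,804,089 bytes given.
1 TiB = 1,099,511,627,776 bytes
526,651,984,804,089 / 1,099,511,627,776 = 478.987 TiB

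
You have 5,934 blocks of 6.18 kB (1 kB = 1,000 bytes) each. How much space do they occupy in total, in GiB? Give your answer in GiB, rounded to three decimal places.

Total = 5,934 × 6.18 kB = 36672.12 kB
= 36672.12 × 1,000 bytes = 36,672,120 bytes
1 GiB = 1,073,741,824 bytes
36,672,120 / 1,073,741,824 = 0.034 GiB

0.034 GiB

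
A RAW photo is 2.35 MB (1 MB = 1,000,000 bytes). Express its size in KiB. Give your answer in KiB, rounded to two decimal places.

2,294.92 KiB

2.35 MB = 2.35 × 10^6 bytes = 2,350,000 bytes
1 KiB = 2^10 bytes = 1,024 bytes
2,350,000 / 1,024 = 2,294.92 KiB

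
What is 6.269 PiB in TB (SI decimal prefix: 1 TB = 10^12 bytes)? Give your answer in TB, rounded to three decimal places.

7,058.267 TB

6.269 PiB = 6.269 × 2^50 bytes = 7,058,266,515,996,409.856 bytes
1 TB = 10^12 bytes = 1,000,000,000,000 bytes
7,058,266,515,996,409.856 / 1,000,000,000,000 = 7,058.267 TB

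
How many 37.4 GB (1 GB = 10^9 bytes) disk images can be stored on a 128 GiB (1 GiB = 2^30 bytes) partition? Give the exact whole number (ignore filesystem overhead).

Capacity: 128 GiB = 137,438,953,472 bytes
Per item: 37.4 GB = 37,400,000,000 bytes
⌊137,438,953,472 / 37,400,000,000⌋ = 3

3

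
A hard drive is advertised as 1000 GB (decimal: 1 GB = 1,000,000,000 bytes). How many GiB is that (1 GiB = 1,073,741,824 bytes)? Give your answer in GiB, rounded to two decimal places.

931.32 GiB

1000 GB = 1000 × 10^9 bytes = 1,000,000,000,000 bytes
1 GiB = 2^30 bytes = 1,073,741,824 bytes
1,000,000,000,000 / 1,073,741,824 = 931.32 GiB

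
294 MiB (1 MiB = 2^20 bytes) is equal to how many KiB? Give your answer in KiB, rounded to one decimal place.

301,056.0 KiB

294 MiB = 294 × 2^20 bytes = 308,281,344 bytes
1 KiB = 1,024 bytes
308,281,344 / 1,024 = 301,056.0 KiB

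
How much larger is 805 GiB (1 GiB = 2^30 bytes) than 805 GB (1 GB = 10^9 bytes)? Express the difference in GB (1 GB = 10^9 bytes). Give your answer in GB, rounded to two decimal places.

59.36 GB

805 GiB = 805 × 1,073,741,824 = 864,362,168,320 bytes
805 GB = 805 × 1,000,000,000 = 805,000,000,000 bytes
difference = 59,362,168,320 bytes
59,362,168,320 / 1,000,000,000 = 59.36 GB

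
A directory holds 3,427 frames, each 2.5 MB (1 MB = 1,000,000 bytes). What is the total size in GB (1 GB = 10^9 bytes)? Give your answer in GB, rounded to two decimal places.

Total = 3,427 × 2.5 MB = 8567.5 MB
= 8567.5 × 1,000,000 bytes = 8,567,500,000 bytes
1 GB = 1,000,000,000 bytes
8,567,500,000 / 1,000,000,000 = 8.57 GB

8.57 GB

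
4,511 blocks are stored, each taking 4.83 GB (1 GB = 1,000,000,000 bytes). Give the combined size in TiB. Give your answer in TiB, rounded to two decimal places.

19.82 TiB

Total = 4,511 × 4.83 GB = 21788.13 GB
= 21788.13 × 1,000,000,000 bytes = 21,788,130,000,000 bytes
1 TiB = 1,099,511,627,776 bytes
21,788,130,000,000 / 1,099,511,627,776 = 19.82 TiB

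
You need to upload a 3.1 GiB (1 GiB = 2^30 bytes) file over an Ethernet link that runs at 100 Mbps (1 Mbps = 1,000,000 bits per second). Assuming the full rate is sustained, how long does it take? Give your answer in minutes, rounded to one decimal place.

3.1 GiB = 3,328,599,654.4 bytes = 26,628,797,235.2 bits
100 Mbps = 100,000,000 bits/s
time = 26,628,797,235.2 / 100,000,000 = 266.29 s
266.29 s / 60 = 4.4 minutes

4.4 minutes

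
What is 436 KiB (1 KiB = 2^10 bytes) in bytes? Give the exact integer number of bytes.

446,464 bytes

436 × 1,024 = 446,464 bytes  (1 KiB = 2^10 bytes)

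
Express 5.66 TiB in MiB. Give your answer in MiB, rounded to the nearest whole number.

5.66 TiB = 5.66 × 2^40 bytes = 6,223,235,813,212.16 bytes
1 MiB = 1,048,576 bytes
6,223,235,813,212.16 / 1,048,576 = 5,934,940 MiB

5,934,940 MiB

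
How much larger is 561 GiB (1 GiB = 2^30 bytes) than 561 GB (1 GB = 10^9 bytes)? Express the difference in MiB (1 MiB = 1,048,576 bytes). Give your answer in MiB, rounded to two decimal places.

561 GiB = 561 × 1,073,741,824 = 602,369,163,264 bytes
561 GB = 561 × 1,000,000,000 = 561,000,000,000 bytes
difference = 41,369,163,264 bytes
41,369,163,264 / 1,048,576 = 39,452.71 MiB

39,452.71 MiB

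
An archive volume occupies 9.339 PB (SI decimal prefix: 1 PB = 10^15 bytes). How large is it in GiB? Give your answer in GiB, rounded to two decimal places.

8,697,621.52 GiB

9.339 PB = 9.339 × 10^15 bytes = 9,339,000,000,000,000 bytes
1 GiB = 1,073,741,824 bytes
9,339,000,000,000,000 / 1,073,741,824 = 8,697,621.52 GiB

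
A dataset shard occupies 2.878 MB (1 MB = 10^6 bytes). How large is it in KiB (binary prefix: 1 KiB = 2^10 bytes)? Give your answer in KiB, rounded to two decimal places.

2.878 MB × 1,000,000 bytes/MB = 2,878,000 bytes
1 KiB = 1,024 bytes
2,878,000 / 1,024 = 2,810.55 KiB

2,810.55 KiB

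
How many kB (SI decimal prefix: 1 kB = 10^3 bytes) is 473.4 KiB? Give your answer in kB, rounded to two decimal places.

473.4 KiB × 1,024 bytes/KiB = 484,761.6 bytes
1 kB = 1,000 bytes
484,761.6 / 1,000 = 484.76 kB

484.76 kB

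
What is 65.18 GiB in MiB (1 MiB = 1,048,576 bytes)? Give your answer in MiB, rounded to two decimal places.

66,744.32 MiB

65.18 GiB × 1,073,741,824 bytes/GiB = 69,986,492,088.32 bytes
1 MiB = 2^20 bytes = 1,048,576 bytes
69,986,492,088.32 / 1,048,576 = 66,744.32 MiB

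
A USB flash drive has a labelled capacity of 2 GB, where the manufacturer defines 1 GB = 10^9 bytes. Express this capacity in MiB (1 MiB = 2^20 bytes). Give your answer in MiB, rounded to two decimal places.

2 GB × 1,000,000,000 bytes/GB = 2,000,000,000 bytes
1 MiB = 1,048,576 bytes
2,000,000,000 / 1,048,576 = 1,907.35 MiB

1,907.35 MiB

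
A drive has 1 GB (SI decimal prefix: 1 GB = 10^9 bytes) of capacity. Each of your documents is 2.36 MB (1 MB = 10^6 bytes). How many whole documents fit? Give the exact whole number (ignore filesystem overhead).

423

Capacity: 1 GB = 1,000,000,000 bytes
Per item: 2.36 MB = 2,360,000 bytes
⌊1,000,000,000 / 2,360,000⌋ = 423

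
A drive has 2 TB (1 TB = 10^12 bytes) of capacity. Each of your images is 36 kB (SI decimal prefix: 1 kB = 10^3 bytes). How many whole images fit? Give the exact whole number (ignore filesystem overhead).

Capacity: 2 TB = 2,000,000,000,000 bytes
Per item: 36 kB = 36,000 bytes
⌊2,000,000,000,000 / 36,000⌋ = 55,555,555

55,555,555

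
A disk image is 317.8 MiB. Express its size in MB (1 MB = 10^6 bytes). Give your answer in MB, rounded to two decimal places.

333.24 MB

317.8 MiB = 317.8 × 2^20 bytes = 333,237,452.8 bytes
1 MB = 10^6 bytes = 1,000,000 bytes
333,237,452.8 / 1,000,000 = 333.24 MB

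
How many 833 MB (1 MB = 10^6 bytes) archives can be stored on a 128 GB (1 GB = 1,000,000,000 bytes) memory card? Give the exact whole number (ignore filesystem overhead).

153

Capacity: 128 GB = 128,000,000,000 bytes
Per item: 833 MB = 833,000,000 bytes
⌊128,000,000,000 / 833,000,000⌋ = 153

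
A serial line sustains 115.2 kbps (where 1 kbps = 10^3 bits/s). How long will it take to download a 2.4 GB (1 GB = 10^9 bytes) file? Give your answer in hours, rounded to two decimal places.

46.30 hours

2.4 GB = 2,400,000,000 bytes = 19,200,000,000 bits
115.2 kbps = 115,200 bits/s
time = 19,200,000,000 / 115,200 = 166,666.6667 s
166,666.6667 s / 3600 = 46.30 hours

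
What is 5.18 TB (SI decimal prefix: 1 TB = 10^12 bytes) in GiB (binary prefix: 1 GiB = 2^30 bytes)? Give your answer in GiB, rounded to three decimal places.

5.18 TB × 1,000,000,000,000 bytes/TB = 5,180,000,000,000 bytes
1 GiB = 2^30 bytes = 1,073,741,824 bytes
5,180,000,000,000 / 1,073,741,824 = 4,824.251 GiB

4,824.251 GiB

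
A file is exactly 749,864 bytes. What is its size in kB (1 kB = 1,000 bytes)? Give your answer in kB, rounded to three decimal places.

749,864 bytes given.
1 kB = 1,000 bytes
749,864 / 1,000 = 749.864 kB

749.864 kB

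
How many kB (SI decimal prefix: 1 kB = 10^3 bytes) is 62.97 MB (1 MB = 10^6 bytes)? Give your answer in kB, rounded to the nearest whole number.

62,970 kB

62.97 MB = 62.97 × 10^6 bytes = 62,970,000 bytes
1 kB = 10^3 bytes = 1,000 bytes
62,970,000 / 1,000 = 62,970 kB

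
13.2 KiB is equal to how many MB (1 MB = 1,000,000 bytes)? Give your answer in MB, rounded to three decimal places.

0.014 MB

13.2 KiB = 13.2 × 2^10 bytes = 13,516.8 bytes
1 MB = 1,000,000 bytes
13,516.8 / 1,000,000 = 0.014 MB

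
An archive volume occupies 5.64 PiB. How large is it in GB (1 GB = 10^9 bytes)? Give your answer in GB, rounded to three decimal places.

5.64 PiB × 1,125,899,906,842,624 bytes/PiB = 6,350,075,474,592,399.36 bytes
1 GB = 1,000,000,000 bytes
6,350,075,474,592,399.36 / 1,000,000,000 = 6,350,075.475 GB

6,350,075.475 GB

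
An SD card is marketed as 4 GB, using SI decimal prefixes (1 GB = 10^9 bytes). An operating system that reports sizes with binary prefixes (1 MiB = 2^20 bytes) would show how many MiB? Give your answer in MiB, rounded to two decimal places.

4 GB = 4 × 10^9 bytes = 4,000,000,000 bytes
1 MiB = 1,048,576 bytes
4,000,000,000 / 1,048,576 = 3,814.70 MiB

3,814.70 MiB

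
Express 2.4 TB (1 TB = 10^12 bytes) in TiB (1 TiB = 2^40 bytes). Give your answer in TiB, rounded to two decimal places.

2.18 TiB

2.4 TB = 2.4 × 10^12 bytes = 2,400,000,000,000 bytes
1 TiB = 1,099,511,627,776 bytes
2,400,000,000,000 / 1,099,511,627,776 = 2.18 TiB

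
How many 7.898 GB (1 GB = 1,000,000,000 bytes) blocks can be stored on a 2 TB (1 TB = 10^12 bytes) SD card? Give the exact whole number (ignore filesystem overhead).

Capacity: 2 TB = 2,000,000,000,000 bytes
Per item: 7.898 GB = 7,898,000,000 bytes
⌊2,000,000,000,000 / 7,898,000,000⌋ = 253

253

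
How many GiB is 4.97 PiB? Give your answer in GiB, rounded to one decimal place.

5,211,422.7 GiB

4.97 PiB × 1,125,899,906,842,624 bytes/PiB = 5,595,722,537,007,841.28 bytes
1 GiB = 2^30 bytes = 1,073,741,824 bytes
5,595,722,537,007,841.28 / 1,073,741,824 = 5,211,422.7 GiB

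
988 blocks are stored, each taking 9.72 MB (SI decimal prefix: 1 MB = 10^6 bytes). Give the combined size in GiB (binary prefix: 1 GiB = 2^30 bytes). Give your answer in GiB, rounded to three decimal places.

8.944 GiB

Total = 988 × 9.72 MB = 9603.36 MB
= 9603.36 × 1,000,000 bytes = 9,603,360,000 bytes
1 GiB = 1,073,741,824 bytes
9,603,360,000 / 1,073,741,824 = 8.944 GiB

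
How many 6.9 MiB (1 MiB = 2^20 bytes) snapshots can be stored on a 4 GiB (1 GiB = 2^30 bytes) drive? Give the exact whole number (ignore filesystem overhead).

Capacity: 4 GiB = 4,294,967,296 bytes
Per item: 6.9 MiB = 7,235,174.4 bytes
⌊4,294,967,296 / 7,235,174.4⌋ = 593

593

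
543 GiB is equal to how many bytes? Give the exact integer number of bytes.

543 × 1,073,741,824 = 583,041,810,432 bytes

583,041,810,432 bytes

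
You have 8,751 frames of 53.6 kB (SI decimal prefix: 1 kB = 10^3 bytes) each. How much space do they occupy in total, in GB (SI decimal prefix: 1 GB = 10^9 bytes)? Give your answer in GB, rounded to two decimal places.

Total = 8,751 × 53.6 kB = 469053.6 kB
= 469053.6 × 1,000 bytes = 469,053,600 bytes
1 GB = 1,000,000,000 bytes
469,053,600 / 1,000,000,000 = 0.47 GB

0.47 GB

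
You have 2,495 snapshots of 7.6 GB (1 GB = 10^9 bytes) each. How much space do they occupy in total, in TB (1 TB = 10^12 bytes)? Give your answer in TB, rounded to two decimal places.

18.96 TB

Total = 2,495 × 7.6 GB = 18,962 GB
= 18,962 × 1,000,000,000 bytes = 18,962,000,000,000 bytes
1 TB = 1,000,000,000,000 bytes
18,962,000,000,000 / 1,000,000,000,000 = 18.96 TB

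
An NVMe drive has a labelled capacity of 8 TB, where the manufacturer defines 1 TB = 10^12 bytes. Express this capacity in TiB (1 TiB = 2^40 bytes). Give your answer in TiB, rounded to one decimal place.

7.3 TiB

8 TB = 8 × 10^12 bytes = 8,000,000,000,000 bytes
1 TiB = 1,099,511,627,776 bytes
8,000,000,000,000 / 1,099,511,627,776 = 7.3 TiB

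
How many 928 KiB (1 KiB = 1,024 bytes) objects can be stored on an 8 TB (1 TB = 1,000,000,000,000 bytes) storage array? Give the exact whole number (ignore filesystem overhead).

8,418,642

Capacity: 8 TB = 8,000,000,000,000 bytes
Per item: 928 KiB = 950,272 bytes
⌊8,000,000,000,000 / 950,272⌋ = 8,418,642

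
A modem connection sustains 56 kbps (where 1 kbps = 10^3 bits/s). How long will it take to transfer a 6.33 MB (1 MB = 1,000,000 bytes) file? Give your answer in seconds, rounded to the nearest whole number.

6.33 MB = 6,330,000 bytes = 50,640,000 bits
56 kbps = 56,000 bits/s
time = 50,640,000 / 56,000 = 904 s

904 seconds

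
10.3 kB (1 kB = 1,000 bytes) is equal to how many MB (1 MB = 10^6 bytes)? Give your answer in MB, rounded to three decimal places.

0.010 MB

10.3 kB = 10.3 × 10^3 bytes = 10,300 bytes
1 MB = 10^6 bytes = 1,000,000 bytes
10,300 / 1,000,000 = 0.010 MB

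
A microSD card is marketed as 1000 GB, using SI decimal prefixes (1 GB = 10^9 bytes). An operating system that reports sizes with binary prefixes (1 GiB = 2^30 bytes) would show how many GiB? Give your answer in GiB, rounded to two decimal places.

931.32 GiB

1000 GB = 1000 × 10^9 bytes = 1,000,000,000,000 bytes
1 GiB = 1,073,741,824 bytes
1,000,000,000,000 / 1,073,741,824 = 931.32 GiB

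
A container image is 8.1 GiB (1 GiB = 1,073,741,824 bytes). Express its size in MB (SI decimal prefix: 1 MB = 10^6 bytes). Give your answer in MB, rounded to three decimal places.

8.1 GiB = 8.1 × 2^30 bytes = 8,697,308,774.4 bytes
1 MB = 1,000,000 bytes
8,697,308,774.4 / 1,000,000 = 8,697.309 MB

8,697.309 MB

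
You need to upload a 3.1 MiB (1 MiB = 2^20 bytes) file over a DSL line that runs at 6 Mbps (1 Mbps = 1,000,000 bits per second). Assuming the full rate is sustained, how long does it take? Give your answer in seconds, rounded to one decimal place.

3.1 MiB = 3,250,585.6 bytes = 26,004,684.8 bits
6 Mbps = 6,000,000 bits/s
time = 26,004,684.8 / 6,000,000 = 4.3 s

4.3 seconds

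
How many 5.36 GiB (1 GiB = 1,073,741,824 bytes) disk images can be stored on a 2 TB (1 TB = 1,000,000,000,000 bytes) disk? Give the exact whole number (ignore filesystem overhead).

347

Capacity: 2 TB = 2,000,000,000,000 bytes
Per item: 5.36 GiB = 5,755,256,176.64 bytes
⌊2,000,000,000,000 / 5,755,256,176.64⌋ = 347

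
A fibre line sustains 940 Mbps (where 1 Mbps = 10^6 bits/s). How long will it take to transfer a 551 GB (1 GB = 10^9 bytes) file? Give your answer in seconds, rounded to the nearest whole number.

4,689 seconds

551 GB = 551,000,000,000 bytes = 4,408,000,000,000 bits
940 Mbps = 940,000,000 bits/s
time = 4,408,000,000,000 / 940,000,000 = 4,689 s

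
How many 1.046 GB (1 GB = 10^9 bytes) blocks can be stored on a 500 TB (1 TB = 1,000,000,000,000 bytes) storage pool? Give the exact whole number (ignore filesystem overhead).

478,011

Capacity: 500 TB = 500,000,000,000,000 bytes
Per item: 1.046 GB = 1,046,000,000 bytes
⌊500,000,000,000,000 / 1,046,000,000⌋ = 478,011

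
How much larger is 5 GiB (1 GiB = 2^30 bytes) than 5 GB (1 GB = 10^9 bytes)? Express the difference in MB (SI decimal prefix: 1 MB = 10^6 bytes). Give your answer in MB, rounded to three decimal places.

5 GiB = 5 × 1,073,741,824 = 5,368,709,120 bytes
5 GB = 5 × 1,000,000,000 = 5,000,000,000 bytes
difference = 368,709,120 bytes
368,709,120 / 1,000,000 = 368.709 MB

368.709 MB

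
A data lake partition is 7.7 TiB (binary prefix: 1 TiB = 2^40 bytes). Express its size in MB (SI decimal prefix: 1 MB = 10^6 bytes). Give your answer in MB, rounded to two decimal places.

7.7 TiB × 1,099,511,627,776 bytes/TiB = 8,466,239,533,875.2 bytes
1 MB = 10^6 bytes = 1,000,000 bytes
8,466,239,533,875.2 / 1,000,000 = 8,466,239.53 MB

8,466,239.53 MB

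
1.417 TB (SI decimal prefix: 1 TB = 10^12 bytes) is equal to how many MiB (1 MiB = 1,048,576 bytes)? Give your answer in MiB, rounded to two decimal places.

1.417 TB × 1,000,000,000,000 bytes/TB = 1,417,000,000,000 bytes
1 MiB = 1,048,576 bytes
1,417,000,000,000 / 1,048,576 = 1,351,356.51 MiB

1,351,356.51 MiB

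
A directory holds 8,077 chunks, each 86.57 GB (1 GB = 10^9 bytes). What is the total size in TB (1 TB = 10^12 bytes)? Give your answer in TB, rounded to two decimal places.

Total = 8,077 × 86.57 GB = 699225.89 GB
= 699225.89 × 1,000,000,000 bytes = 699,225,890,000,000 bytes
1 TB = 1,000,000,000,000 bytes
699,225,890,000,000 / 1,000,000,000,000 = 699.23 TB

699.23 TB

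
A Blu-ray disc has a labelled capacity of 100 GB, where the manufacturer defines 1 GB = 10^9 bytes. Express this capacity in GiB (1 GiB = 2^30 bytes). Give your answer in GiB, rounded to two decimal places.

100 GB = 100 × 10^9 bytes = 100,000,000,000 bytes
1 GiB = 1,073,741,824 bytes
100,000,000,000 / 1,073,741,824 = 93.13 GiB

93.13 GiB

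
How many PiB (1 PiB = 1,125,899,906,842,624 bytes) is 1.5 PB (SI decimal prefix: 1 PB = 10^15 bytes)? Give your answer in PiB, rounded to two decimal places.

1.5 PB = 1.5 × 10^15 bytes = 1,500,000,000,000,000 bytes
1 PiB = 1,125,899,906,842,624 bytes
1,500,000,000,000,000 / 1,125,899,906,842,624 = 1.33 PiB

1.33 PiB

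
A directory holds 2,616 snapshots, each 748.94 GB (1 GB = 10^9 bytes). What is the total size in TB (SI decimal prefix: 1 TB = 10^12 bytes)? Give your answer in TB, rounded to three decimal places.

1,959.227 TB

Total = 2,616 × 748.94 GB = 1959227.04 GB
= 1959227.04 × 1,000,000,000 bytes = 1,959,227,040,000,000 bytes
1 TB = 1,000,000,000,000 bytes
1,959,227,040,000,000 / 1,000,000,000,000 = 1,959.227 TB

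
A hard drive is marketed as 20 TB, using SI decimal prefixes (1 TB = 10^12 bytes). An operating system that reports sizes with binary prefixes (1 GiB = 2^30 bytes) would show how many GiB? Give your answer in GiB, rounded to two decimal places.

18,626.45 GiB

20 TB = 20 × 10^12 bytes = 20,000,000,000,000 bytes
1 GiB = 1,073,741,824 bytes
20,000,000,000,000 / 1,073,741,824 = 18,626.45 GiB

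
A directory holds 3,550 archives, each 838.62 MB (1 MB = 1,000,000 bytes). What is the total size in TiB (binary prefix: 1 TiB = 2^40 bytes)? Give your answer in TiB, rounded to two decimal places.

2.71 TiB

Total = 3,550 × 838.62 MB = 2,977,101 MB
= 2,977,101 × 1,000,000 bytes = 2,977,101,000,000 bytes
1 TiB = 1,099,511,627,776 bytes
2,977,101,000,000 / 1,099,511,627,776 = 2.71 TiB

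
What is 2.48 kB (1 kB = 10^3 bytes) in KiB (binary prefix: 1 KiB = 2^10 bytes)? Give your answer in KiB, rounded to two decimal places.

2.48 kB × 1,000 bytes/kB = 2,480 bytes
1 KiB = 2^10 bytes = 1,024 bytes
2,480 / 1,024 = 2.42 KiB

2.42 KiB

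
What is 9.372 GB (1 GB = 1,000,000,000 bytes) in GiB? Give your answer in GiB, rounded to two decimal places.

9.372 GB = 9.372 × 10^9 bytes = 9,372,000,000 bytes
1 GiB = 1,073,741,824 bytes
9,372,000,000 / 1,073,741,824 = 8.73 GiB

8.73 GiB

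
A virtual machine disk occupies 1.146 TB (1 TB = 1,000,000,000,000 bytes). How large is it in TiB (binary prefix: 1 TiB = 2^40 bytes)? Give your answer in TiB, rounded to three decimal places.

1.146 TB × 1,000,000,000,000 bytes/TB = 1,146,000,000,000 bytes
1 TiB = 1,099,511,627,776 bytes
1,146,000,000,000 / 1,099,511,627,776 = 1.042 TiB

1.042 TiB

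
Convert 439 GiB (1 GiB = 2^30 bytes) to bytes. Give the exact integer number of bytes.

471,372,660,736 bytes

439 × 1,073,741,824 = 471,372,660,736 bytes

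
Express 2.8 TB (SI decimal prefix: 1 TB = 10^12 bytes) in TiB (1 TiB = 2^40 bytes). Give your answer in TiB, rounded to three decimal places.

2.547 TiB

2.8 TB × 1,000,000,000,000 bytes/TB = 2,800,000,000,000 bytes
1 TiB = 1,099,511,627,776 bytes
2,800,000,000,000 / 1,099,511,627,776 = 2.547 TiB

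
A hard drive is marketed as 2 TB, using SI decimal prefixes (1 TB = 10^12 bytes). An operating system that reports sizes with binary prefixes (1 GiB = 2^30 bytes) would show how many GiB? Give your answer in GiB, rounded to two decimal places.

2 TB = 2 × 10^12 bytes = 2,000,000,000,000 bytes
1 GiB = 1,073,741,824 bytes
2,000,000,000,000 / 1,073,741,824 = 1,862.65 GiB

1,862.65 GiB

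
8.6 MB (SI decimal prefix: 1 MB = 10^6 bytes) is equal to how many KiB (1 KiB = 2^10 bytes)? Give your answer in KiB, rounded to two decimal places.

8,398.44 KiB

8.6 MB × 1,000,000 bytes/MB = 8,600,000 bytes
1 KiB = 1,024 bytes
8,600,000 / 1,024 = 8,398.44 KiB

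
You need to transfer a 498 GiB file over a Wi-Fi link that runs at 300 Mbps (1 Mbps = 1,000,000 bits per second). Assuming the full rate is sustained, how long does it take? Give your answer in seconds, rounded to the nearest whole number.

498 GiB = 534,723,428,352 bytes = 4,277,787,426,816 bits
300 Mbps = 300,000,000 bits/s
time = 4,277,787,426,816 / 300,000,000 = 14,259 s

14,259 seconds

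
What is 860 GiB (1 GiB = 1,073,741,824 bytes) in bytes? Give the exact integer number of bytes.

923,417,968,640 bytes

860 × 1,073,741,824 = 923,417,968,640 bytes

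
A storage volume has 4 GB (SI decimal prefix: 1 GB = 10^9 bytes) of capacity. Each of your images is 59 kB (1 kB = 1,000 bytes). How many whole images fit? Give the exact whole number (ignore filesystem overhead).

67,796

Capacity: 4 GB = 4,000,000,000 bytes
Per item: 59 kB = 59,000 bytes
⌊4,000,000,000 / 59,000⌋ = 67,796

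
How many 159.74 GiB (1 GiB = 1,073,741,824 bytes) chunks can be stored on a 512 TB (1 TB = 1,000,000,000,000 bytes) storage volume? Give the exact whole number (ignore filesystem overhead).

Capacity: 512 TB = 512,000,000,000,000 bytes
Per item: 159.74 GiB = 171,519,518,965.76 bytes
⌊512,000,000,000,000 / 171,519,518,965.76⌋ = 2,985

2,985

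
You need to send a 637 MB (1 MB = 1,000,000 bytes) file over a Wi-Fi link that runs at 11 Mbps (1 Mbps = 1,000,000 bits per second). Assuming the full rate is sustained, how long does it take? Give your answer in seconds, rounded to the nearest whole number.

637 MB = 637,000,000 bytes = 5,096,000,000 bits
11 Mbps = 11,000,000 bits/s
time = 5,096,000,000 / 11,000,000 = 463 s

463 seconds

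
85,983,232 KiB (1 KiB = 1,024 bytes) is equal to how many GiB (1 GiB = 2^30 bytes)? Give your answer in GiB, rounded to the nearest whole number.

85,983,232 KiB = 85,983,232 × 2^10 bytes = 88,046,829,568 bytes
1 GiB = 1,073,741,824 bytes
88,046,829,568 / 1,073,741,824 = 82 GiB

82 GiB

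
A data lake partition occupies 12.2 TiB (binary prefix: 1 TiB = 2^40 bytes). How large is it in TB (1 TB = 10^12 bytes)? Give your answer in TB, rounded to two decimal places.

13.41 TB

12.2 TiB × 1,099,511,627,776 bytes/TiB = 13,414,041,858,867.2 bytes
1 TB = 10^12 bytes = 1,000,000,000,000 bytes
13,414,041,858,867.2 / 1,000,000,000,000 = 13.41 TB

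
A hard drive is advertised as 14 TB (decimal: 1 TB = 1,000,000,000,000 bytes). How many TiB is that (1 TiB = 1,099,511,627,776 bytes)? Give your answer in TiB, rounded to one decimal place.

14 TB = 14 × 10^12 bytes = 14,000,000,000,000 bytes
1 TiB = 1,099,511,627,776 bytes
14,000,000,000,000 / 1,099,511,627,776 = 12.7 TiB

12.7 TiB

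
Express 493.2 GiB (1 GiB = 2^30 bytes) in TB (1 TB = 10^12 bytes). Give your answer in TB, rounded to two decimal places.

0.53 TB

493.2 GiB = 493.2 × 2^30 bytes = 529,569,467,596.8 bytes
1 TB = 1,000,000,000,000 bytes
529,569,467,596.8 / 1,000,000,000,000 = 0.53 TB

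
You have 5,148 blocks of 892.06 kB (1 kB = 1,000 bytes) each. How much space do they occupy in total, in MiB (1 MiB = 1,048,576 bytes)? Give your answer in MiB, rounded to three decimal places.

Total = 5,148 × 892.06 kB = 4592324.88 kB
= 4592324.88 × 1,000 bytes = 4,592,324,880 bytes
1 MiB = 1,048,576 bytes
4,592,324,880 / 1,048,576 = 4,379.582 MiB

4,379.582 MiB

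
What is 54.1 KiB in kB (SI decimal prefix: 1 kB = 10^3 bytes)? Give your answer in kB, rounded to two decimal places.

54.1 KiB = 54.1 × 2^10 bytes = 55,398.4 bytes
1 kB = 1,000 bytes
55,398.4 / 1,000 = 55.40 kB

55.40 kB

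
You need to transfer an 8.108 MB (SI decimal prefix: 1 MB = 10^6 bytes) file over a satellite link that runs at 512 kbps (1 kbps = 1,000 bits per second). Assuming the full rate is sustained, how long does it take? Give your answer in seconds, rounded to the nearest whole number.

127 seconds

8.108 MB = 8,108,000 bytes = 64,864,000 bits
512 kbps = 512,000 bits/s
time = 64,864,000 / 512,000 = 127 s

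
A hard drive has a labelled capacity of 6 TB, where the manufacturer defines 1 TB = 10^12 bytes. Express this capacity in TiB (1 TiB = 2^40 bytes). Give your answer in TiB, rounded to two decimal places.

5.46 TiB

6 TB = 6 × 10^12 bytes = 6,000,000,000,000 bytes
1 TiB = 1,099,511,627,776 bytes
6,000,000,000,000 / 1,099,511,627,776 = 5.46 TiB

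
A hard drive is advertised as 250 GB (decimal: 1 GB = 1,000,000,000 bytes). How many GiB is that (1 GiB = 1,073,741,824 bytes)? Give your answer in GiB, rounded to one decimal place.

232.8 GiB

250 GB = 250 × 10^9 bytes = 250,000,000,000 bytes
1 GiB = 1,073,741,824 bytes
250,000,000,000 / 1,073,741,824 = 232.8 GiB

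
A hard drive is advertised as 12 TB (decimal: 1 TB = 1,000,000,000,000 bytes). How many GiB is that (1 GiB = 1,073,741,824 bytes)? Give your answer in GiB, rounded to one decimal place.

12 TB = 12 × 10^12 bytes = 12,000,000,000,000 bytes
1 GiB = 1,073,741,824 bytes
12,000,000,000,000 / 1,073,741,824 = 11,175.9 GiB

11,175.9 GiB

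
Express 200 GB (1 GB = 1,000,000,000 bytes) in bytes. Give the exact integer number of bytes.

200,000,000,000 bytes

200 × 1,000,000,000 = 200,000,000,000 bytes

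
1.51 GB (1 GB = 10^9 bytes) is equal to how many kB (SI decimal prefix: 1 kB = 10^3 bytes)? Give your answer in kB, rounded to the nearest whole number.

1,510,000 kB

1.51 GB × 1,000,000,000 bytes/GB = 1,510,000,000 bytes
1 kB = 1,000 bytes
1,510,000,000 / 1,000 = 1,510,000 kB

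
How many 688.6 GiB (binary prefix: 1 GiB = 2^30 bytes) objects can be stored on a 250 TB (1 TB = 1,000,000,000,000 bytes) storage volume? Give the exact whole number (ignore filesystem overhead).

Capacity: 250 TB = 250,000,000,000,000 bytes
Per item: 688.6 GiB = 739,378,620,006.4 bytes
⌊250,000,000,000,000 / 739,378,620,006.4⌋ = 338

338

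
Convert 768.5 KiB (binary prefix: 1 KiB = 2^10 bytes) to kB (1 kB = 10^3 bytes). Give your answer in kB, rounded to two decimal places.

786.94 kB

768.5 KiB = 768.5 × 2^10 bytes = 786,944 bytes
1 kB = 10^3 bytes = 1,000 bytes
786,944 / 1,000 = 786.94 kB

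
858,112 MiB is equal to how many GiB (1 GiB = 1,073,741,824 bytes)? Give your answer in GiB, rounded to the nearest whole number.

858,112 MiB × 1,048,576 bytes/MiB = 899,795,648,512 bytes
1 GiB = 2^30 bytes = 1,073,741,824 bytes
899,795,648,512 / 1,073,741,824 = 838 GiB

838 GiB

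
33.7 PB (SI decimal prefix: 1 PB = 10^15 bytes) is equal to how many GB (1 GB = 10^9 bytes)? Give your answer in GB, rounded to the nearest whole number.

33.7 PB × 1,000,000,000,000,000 bytes/PB = 33,700,000,000,000,000 bytes
1 GB = 1,000,000,000 bytes
33,700,000,000,000,000 / 1,000,000,000 = 33,700,000 GB

33,700,000 GB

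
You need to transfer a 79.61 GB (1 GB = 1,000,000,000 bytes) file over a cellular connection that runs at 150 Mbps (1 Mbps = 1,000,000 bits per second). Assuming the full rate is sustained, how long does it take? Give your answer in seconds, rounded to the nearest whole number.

4,246 seconds

79.61 GB = 79,610,000,000 bytes = 636,880,000,000 bits
150 Mbps = 150,000,000 bits/s
time = 636,880,000,000 / 150,000,000 = 4,246 s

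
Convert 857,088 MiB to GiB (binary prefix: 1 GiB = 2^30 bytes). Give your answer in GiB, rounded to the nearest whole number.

837 GiB

857,088 MiB = 857,088 × 2^20 bytes = 898,721,906,688 bytes
1 GiB = 2^30 bytes = 1,073,741,824 bytes
898,721,906,688 / 1,073,741,824 = 837 GiB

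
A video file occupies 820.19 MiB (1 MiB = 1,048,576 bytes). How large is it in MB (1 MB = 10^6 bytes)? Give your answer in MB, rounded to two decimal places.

820.19 MiB × 1,048,576 bytes/MiB = 860,031,549.44 bytes
1 MB = 1,000,000 bytes
860,031,549.44 / 1,000,000 = 860.03 MB

860.03 MB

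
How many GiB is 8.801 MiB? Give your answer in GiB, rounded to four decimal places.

0.0086 GiB

8.801 MiB = 8.801 × 2^20 bytes = 9,228,517.376 bytes
1 GiB = 1,073,741,824 bytes
9,228,517.376 / 1,073,741,824 = 0.0086 GiB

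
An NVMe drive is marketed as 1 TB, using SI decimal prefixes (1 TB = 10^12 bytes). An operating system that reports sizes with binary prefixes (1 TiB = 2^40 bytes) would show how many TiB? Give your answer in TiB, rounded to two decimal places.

0.91 TiB

1 TB = 1 × 10^12 bytes = 1,000,000,000,000 bytes
1 TiB = 2^40 bytes = 1,099,511,627,776 bytes
1,000,000,000,000 / 1,099,511,627,776 = 0.91 TiB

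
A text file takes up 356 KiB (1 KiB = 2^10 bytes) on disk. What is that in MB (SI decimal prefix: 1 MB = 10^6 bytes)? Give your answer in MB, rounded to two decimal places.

356 KiB = 356 × 2^10 bytes = 364,544 bytes
1 MB = 10^6 bytes = 1,000,000 bytes
364,544 / 1,000,000 = 0.36 MB

0.36 MB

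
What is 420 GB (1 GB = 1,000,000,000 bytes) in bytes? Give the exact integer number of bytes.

420,000,000,000 bytes

420 × 1,000,000,000 = 420,000,000,000 bytes  (1 GB = 10^9 bytes)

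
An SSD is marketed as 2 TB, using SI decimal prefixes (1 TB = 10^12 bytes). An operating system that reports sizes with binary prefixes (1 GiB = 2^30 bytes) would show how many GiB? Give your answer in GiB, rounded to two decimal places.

2 TB × 1,000,000,000,000 bytes/TB = 2,000,000,000,000 bytes
1 GiB = 1,073,741,824 bytes
2,000,000,000,000 / 1,073,741,824 = 1,862.65 GiB

1,862.65 GiB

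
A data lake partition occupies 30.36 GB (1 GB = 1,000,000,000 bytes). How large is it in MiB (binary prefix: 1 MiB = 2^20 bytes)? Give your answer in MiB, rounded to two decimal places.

30.36 GB × 1,000,000,000 bytes/GB = 30,360,000,000 bytes
1 MiB = 1,048,576 bytes
30,360,000,000 / 1,048,576 = 28,953.55 MiB

28,953.55 MiB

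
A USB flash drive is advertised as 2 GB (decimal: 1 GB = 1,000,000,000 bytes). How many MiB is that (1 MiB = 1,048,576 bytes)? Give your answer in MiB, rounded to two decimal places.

2 GB × 1,000,000,000 bytes/GB = 2,000,000,000 bytes
1 MiB = 2^20 bytes = 1,048,576 bytes
2,000,000,000 / 1,048,576 = 1,907.35 MiB

1,907.35 MiB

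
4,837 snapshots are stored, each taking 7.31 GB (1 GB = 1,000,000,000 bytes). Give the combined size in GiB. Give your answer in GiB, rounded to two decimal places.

32,930.14 GiB

Total = 4,837 × 7.31 GB = 35358.47 GB
= 35358.47 × 1,000,000,000 bytes = 35,358,470,000,000 bytes
1 GiB = 1,073,741,824 bytes
35,358,470,000,000 / 1,073,741,824 = 32,930.14 GiB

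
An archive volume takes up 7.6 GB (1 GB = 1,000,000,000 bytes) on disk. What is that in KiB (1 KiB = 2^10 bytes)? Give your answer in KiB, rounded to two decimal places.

7.6 GB × 1,000,000,000 bytes/GB = 7,600,000,000 bytes
1 KiB = 1,024 bytes
7,600,000,000 / 1,024 = 7,421,875.00 KiB

7,421,875.00 KiB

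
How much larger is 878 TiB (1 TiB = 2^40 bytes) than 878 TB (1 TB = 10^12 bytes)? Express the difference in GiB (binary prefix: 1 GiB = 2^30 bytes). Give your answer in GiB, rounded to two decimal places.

878 TiB = 878 × 1,099,511,627,776 = 965,371,209,187,328 bytes
878 TB = 878 × 1,000,000,000,000 = 878,000,000,000,000 bytes
difference = 87,371,209,187,328 bytes
87,371,209,187,328 / 1,073,741,824 = 81,370.78 GiB

81,370.78 GiB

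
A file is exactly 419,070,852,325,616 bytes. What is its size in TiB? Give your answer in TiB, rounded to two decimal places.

381.14 TiB

419,070,852,325,616 bytes given.
1 TiB = 2^40 bytes = 1,099,511,627,776 bytes
419,070,852,325,616 / 1,099,511,627,776 = 381.14 TiB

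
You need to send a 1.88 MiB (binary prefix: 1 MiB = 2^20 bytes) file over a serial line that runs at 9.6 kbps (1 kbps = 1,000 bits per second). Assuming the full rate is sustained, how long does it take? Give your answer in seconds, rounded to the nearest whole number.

1.88 MiB = 1,971,322.88 bytes = 15,770,583.04 bits
9.6 kbps = 9,600 bits/s
time = 15,770,583.04 / 9,600 = 1,643 s

1,643 seconds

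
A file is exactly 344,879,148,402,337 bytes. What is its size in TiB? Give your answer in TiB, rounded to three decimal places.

344,879,148,402,337 bytes given.
1 TiB = 2^40 bytes = 1,099,511,627,776 bytes
344,879,148,402,337 / 1,099,511,627,776 = 313.666 TiB

313.666 TiB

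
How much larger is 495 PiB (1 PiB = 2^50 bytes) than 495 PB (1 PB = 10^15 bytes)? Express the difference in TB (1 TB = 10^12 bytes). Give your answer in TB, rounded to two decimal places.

62,320.45 TB

495 PiB = 495 × 1,125,899,906,842,624 = 557,320,453,887,098,880 bytes
495 PB = 495 × 1,000,000,000,000,000 = 495,000,000,000,000,000 bytes
difference = 62,320,453,887,098,880 bytes
62,320,453,887,098,880 / 1,000,000,000,000 = 62,320.45 TB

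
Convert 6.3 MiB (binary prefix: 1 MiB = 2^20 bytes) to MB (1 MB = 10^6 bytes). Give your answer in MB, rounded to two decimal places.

6.3 MiB = 6.3 × 2^20 bytes = 6,606,028.8 bytes
1 MB = 10^6 bytes = 1,000,000 bytes
6,606,028.8 / 1,000,000 = 6.61 MB

6.61 MB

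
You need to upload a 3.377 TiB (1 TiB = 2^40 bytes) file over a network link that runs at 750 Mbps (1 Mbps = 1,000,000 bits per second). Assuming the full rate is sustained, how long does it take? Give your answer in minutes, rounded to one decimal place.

3.377 TiB = 3,713,050,766,999.552 bytes = 29,704,406,135,996.416 bits
750 Mbps = 750,000,000 bits/s
time = 29,704,406,135,996.416 / 750,000,000 = 39,605.87 s
39,605.87 s / 60 = 660.1 minutes

660.1 minutes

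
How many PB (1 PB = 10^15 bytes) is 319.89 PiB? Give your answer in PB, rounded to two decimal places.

319.89 PiB = 319.89 × 2^50 bytes = 360,164,121,199,886,991.36 bytes
1 PB = 1,000,000,000,000,000 bytes
360,164,121,199,886,991.36 / 1,000,000,000,000,000 = 360.16 PB

360.16 PB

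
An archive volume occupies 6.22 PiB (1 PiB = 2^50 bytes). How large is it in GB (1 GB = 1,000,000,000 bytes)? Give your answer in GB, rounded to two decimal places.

6.22 PiB = 6.22 × 2^50 bytes = 7,003,097,420,561,121.28 bytes
1 GB = 1,000,000,000 bytes
7,003,097,420,561,121.28 / 1,000,000,000 = 7,003,097.42 GB

7,003,097.42 GB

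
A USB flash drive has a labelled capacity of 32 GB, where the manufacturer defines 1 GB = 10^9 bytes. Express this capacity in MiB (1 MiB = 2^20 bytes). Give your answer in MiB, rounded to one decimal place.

30,517.6 MiB

32 GB × 1,000,000,000 bytes/GB = 32,000,000,000 bytes
1 MiB = 1,048,576 bytes
32,000,000,000 / 1,048,576 = 30,517.6 MiB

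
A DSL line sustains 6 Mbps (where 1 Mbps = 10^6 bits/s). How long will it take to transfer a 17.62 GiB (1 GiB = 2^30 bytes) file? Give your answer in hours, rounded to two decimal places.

17.62 GiB = 18,919,330,938.88 bytes = 151,354,647,511.04 bits
6 Mbps = 6,000,000 bits/s
time = 151,354,647,511.04 / 6,000,000 = 25,225.7746 s
25,225.7746 s / 3600 = 7.01 hours

7.01 hours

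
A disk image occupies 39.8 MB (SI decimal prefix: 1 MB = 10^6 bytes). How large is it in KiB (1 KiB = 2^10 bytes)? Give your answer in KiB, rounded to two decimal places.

38,867.19 KiB

39.8 MB × 1,000,000 bytes/MB = 39,800,000 bytes
1 KiB = 1,024 bytes
39,800,000 / 1,024 = 38,867.19 KiB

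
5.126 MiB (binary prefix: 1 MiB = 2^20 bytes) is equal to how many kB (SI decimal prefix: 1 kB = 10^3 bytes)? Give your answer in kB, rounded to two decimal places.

5.126 MiB = 5.126 × 2^20 bytes = 5,375,000.576 bytes
1 kB = 1,000 bytes
5,375,000.576 / 1,000 = 5,375.00 kB

5,375.00 kB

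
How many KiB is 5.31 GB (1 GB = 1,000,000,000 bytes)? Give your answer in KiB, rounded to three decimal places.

5,185,546.875 KiB

5.31 GB = 5.31 × 10^9 bytes = 5,310,000,000 bytes
1 KiB = 1,024 bytes
5,310,000,000 / 1,024 = 5,185,546.875 KiB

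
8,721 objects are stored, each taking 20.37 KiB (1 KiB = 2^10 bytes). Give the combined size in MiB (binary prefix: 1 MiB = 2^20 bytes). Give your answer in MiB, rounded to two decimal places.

173.48 MiB

Total = 8,721 × 20.37 KiB = 177646.77 KiB
= 177646.77 × 1,024 bytes = 181,910,292.48 bytes
1 MiB = 1,048,576 bytes
181,910,292.48 / 1,048,576 = 173.48 MiB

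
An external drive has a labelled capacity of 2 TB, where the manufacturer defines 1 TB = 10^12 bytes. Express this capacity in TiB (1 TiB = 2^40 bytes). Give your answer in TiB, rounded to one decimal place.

1.8 TiB

2 TB = 2 × 10^12 bytes = 2,000,000,000,000 bytes
1 TiB = 1,099,511,627,776 bytes
2,000,000,000,000 / 1,099,511,627,776 = 1.8 TiB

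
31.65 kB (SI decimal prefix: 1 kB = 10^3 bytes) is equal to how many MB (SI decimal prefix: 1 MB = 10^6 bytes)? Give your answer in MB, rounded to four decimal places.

0.0317 MB

31.65 kB = 31.65 × 10^3 bytes = 31,650 bytes
1 MB = 10^6 bytes = 1,000,000 bytes
31,650 / 1,000,000 = 0.0317 MB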